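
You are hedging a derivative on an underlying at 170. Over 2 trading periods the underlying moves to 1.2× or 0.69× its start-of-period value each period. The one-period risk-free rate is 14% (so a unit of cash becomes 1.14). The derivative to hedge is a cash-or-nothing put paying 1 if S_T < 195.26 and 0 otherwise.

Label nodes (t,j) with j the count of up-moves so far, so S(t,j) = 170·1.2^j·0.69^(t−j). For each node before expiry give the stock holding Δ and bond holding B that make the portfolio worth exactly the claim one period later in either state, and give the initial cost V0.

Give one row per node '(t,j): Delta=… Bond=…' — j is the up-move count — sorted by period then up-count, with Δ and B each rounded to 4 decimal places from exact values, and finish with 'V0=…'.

No-arbitrage ⇒ martingale measure with p* = (R−d)/(u−d) = 0.8824.
Terminal values V(2,·): V(2,0)=1.0000, V(2,1)=1.0000, V(2,2)=0.0000
  t=1,j=0: stock 117.3000 → up 140.7600 (V=1.0000), down 80.9370 (V=1.0000). Price 0.8772; hedge Δ=0.0000, bond B=0.8772.
  t=1,j=1: stock 204.0000 → up 244.8000 (V=0.0000), down 140.7600 (V=1.0000). Price 0.1032; hedge Δ=-0.0096, bond B=2.0640.
  t=0,j=0: stock 170.0000 → up 204.0000 (V=0.1032), down 117.3000 (V=0.8772). Price 0.1704; hedge Δ=-0.0089, bond B=1.6880.
Root portfolio cost Δ·170+B reproduces V0=0.1704.

(0,0): Delta=-0.0089 Bond=1.6880
(1,0): Delta=0.0000 Bond=0.8772
(1,1): Delta=-0.0096 Bond=2.0640
V0=0.1704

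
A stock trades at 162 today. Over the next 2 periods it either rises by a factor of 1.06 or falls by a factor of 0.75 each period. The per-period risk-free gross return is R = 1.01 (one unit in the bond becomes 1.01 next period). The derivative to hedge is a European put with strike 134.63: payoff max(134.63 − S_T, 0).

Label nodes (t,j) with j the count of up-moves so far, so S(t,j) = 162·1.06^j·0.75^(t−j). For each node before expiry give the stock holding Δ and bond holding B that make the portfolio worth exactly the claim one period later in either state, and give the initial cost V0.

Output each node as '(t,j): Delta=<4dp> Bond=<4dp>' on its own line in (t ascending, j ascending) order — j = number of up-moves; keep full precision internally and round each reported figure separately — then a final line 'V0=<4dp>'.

Since d<R<u, set p* = (R−d)/(u−d) = 0.8387; price each node as the discounted p*-expectation of its children.
At expiry t=2: V(2,0)=43.5050, V(2,1)=5.8400, V(2,2)=0.0000
(1,0): S=121.5000. Δ = (V_up−V_dn)/(S_up−S_dn) = (5.8400−43.5050)/(128.7900−91.1250) = -1.0000. V = [p*·5.8400 + (1−p*)·43.5050]/1.01 = 11.7970. B = V − Δ·S = 133.2970.
(1,1): S=171.7200. Δ = (V_up−V_dn)/(S_up−S_dn) = (0.0000−5.8400)/(182.0232−128.7900) = -0.1097. V = [p*·0.0000 + (1−p*)·5.8400]/1.01 = 0.9326. B = V − Δ·S = 19.7713.
(0,0): S=162.0000. Δ = (V_up−V_dn)/(S_up−S_dn) = (0.9326−11.7970)/(171.7200−121.5000) = -0.2163. V = [p*·0.9326 + (1−p*)·11.7970]/1.01 = 2.6584. B = V − Δ·S = 37.7049.
Check: Δ(0,0)·S0 + B(0,0) = 2.6584 = V0.

(0,0): Delta=-0.2163 Bond=37.7049
(1,0): Delta=-1.0000 Bond=133.2970
(1,1): Delta=-0.1097 Bond=19.7713
V0=2.6584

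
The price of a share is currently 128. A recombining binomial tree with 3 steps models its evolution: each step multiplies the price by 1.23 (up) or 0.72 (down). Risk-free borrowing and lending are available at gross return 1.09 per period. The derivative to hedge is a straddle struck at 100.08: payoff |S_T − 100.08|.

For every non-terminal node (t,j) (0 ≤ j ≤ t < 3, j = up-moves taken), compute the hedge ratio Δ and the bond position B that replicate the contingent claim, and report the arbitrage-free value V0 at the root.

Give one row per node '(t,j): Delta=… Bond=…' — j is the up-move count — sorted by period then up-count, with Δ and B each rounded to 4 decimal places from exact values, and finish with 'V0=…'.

Risk-neutral probability p* = (R−d)/(u−d) = (1.09−0.72)/(1.23−0.72) = 0.7255.
Terminal payoffs: V(3,0)=52.3043, V(3,1)=18.4631, V(3,2)=39.3489, V(3,3)=138.1110
  t=2,j=0: stock 66.3552 → up 81.6169 (V=18.4631), down 47.7757 (V=52.3043). Price 25.4613; hedge Δ=-1.0000, bond B=91.8165.
  t=2,j=1: stock 113.3568 → up 139.4289 (V=39.3489), down 81.6169 (V=18.4631). Price 30.8399; hedge Δ=0.3613, bond B=-10.1125.
  t=2,j=2: stock 193.6512 → up 238.1910 (V=138.1110), down 139.4289 (V=39.3489). Price 101.8347; hedge Δ=1.0000, bond B=-91.8165.
  t=1,j=0: stock 92.1600 → up 113.3568 (V=30.8399), down 66.3552 (V=25.4613). Price 26.9389; hedge Δ=0.1144, bond B=16.3926.
  t=1,j=1: stock 157.4400 → up 193.6512 (V=101.8347), down 113.3568 (V=30.8399). Price 75.5467; hedge Δ=0.8842, bond B=-63.6587.
  t=0,j=0: stock 128.0000 → up 157.4400 (V=75.5467), down 92.1600 (V=26.9389). Price 57.0673; hedge Δ=0.7446, bond B=-38.2420.
Each (Δ,B) replicates both successor values, so the strategy is self-financing and V0 is arbitrage-free.

(0,0): Delta=0.7446 Bond=-38.2420
(1,0): Delta=0.1144 Bond=16.3926
(1,1): Delta=0.8842 Bond=-63.6587
(2,0): Delta=-1.0000 Bond=91.8165
(2,1): Delta=0.3613 Bond=-10.1125
(2,2): Delta=1.0000 Bond=-91.8165
V0=57.0673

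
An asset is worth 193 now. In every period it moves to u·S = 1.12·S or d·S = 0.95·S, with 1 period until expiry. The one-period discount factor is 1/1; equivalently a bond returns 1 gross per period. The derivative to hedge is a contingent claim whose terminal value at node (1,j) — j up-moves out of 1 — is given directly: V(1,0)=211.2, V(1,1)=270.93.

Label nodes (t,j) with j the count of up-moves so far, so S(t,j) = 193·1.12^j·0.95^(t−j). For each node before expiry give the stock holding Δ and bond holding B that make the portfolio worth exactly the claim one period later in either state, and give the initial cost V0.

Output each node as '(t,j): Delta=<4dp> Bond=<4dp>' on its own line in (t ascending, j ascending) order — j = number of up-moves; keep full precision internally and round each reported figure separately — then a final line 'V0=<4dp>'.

(0,0): Delta=1.8205 Bond=-122.5853
V0=228.7676

Under the risk-neutral measure, an up-move has probability p* = (R−d)/(u−d) = 0.2941 and values discount at R = 1.
Terminal payoffs: V(1,0)=211.2000, V(1,1)=270.9300
  t=0,j=0: stock 193.0000 → up 216.1600 (V=270.9300), down 183.3500 (V=211.2000). Price 228.7676; hedge Δ=1.8205, bond B=-122.5853.
The time-0 hedge costs 228.7676, which is the no-arbitrage price.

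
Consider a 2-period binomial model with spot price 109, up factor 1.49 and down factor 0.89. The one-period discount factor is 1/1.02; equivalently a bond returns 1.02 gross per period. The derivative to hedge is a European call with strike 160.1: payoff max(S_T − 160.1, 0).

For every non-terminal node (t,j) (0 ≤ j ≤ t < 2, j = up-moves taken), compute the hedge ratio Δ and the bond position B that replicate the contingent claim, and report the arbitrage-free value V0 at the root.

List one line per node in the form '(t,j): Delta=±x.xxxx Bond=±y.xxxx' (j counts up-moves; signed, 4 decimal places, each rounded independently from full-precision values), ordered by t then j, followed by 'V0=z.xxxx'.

Since d<R<u, set p* = (R−d)/(u−d) = 0.2167; price each node as the discounted p*-expectation of its children.
Payoff layer (t=2): V(2,0)=0.0000, V(2,1)=0.0000, V(2,2)=81.8909
(1,0): S=97.0100. Δ = (V_up−V_dn)/(S_up−S_dn) = (0.0000−0.0000)/(144.5449−86.3389) = 0.0000. V = [p*·0.0000 + (1−p*)·0.0000]/1.02 = 0.0000. B = V − Δ·S = 0.0000.
(1,1): S=162.4100. Δ = (V_up−V_dn)/(S_up−S_dn) = (81.8909−0.0000)/(241.9909−144.5449) = 0.8404. V = [p*·81.8909 + (1−p*)·0.0000]/1.02 = 17.3951. B = V − Δ·S = -119.0897.
(0,0): S=109.0000. Δ = (V_up−V_dn)/(S_up−S_dn) = (17.3951−0.0000)/(162.4100−97.0100) = 0.2660. V = [p*·17.3951 + (1−p*)·0.0000]/1.02 = 3.6950. B = V − Δ·S = -25.2968.
Self-financing check: at every node Δ·S+B equals the discounted successor values.

(0,0): Delta=0.2660 Bond=-25.2968
(1,0): Delta=0.0000 Bond=0.0000
(1,1): Delta=0.8404 Bond=-119.0897
V0=3.6950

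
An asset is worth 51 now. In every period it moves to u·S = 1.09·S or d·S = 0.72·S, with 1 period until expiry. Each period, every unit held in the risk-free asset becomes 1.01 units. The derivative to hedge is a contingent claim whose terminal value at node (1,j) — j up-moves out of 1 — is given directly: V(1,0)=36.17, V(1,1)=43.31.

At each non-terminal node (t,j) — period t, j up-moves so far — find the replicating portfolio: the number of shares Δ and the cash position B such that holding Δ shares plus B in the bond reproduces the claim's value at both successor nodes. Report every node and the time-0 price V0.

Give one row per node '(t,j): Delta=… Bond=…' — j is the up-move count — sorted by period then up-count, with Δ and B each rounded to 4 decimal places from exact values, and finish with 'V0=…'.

(0,0): Delta=0.3784 Bond=22.0554
V0=41.3527

The replicating-portfolio and risk-neutral prices coincide; use p* = (1.01−0.72)/(1.09−0.72) = 0.7838 for the latter.
Terminal payoffs: V(1,0)=36.1700, V(1,1)=43.3100
  t=0,j=0: stock 51.0000 → up 55.5900 (V=43.3100), down 36.7200 (V=36.1700). Price 41.3527; hedge Δ=0.3784, bond B=22.0554.
Check: Δ(0,0)·S0 + B(0,0) = 41.3527 = V0.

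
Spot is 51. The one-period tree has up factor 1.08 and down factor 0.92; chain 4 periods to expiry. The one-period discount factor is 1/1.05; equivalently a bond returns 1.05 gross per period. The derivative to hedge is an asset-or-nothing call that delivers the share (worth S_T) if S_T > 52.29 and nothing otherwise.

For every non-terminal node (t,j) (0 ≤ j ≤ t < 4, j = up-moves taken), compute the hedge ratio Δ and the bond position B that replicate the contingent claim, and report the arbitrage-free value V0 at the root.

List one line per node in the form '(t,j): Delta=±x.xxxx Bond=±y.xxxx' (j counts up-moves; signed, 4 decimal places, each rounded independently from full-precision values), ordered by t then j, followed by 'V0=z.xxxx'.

(0,0): Delta=2.9072 Bond=-103.8267
(1,0): Delta=4.7143 Bond=-193.8099
(1,1): Delta=2.5519 Bond=-89.4507
(2,0): Delta=0.0000 Bond=0.0000
(2,1): Delta=5.6411 Bond=-250.4620
(2,2): Delta=1.9446 Bond=-57.7989
(3,0): Delta=0.0000 Bond=0.0000
(3,1): Delta=0.0000 Bond=0.0000
(3,2): Delta=6.7500 Bond=-323.6740
(3,3): Delta=1.0000 Bond=0.0000
V0=44.4388

Risk-neutral probability p* = (R−d)/(u−d) = (1.05−0.92)/(1.08−0.92) = 0.8125.
At expiry t=4: V(4,0)=0.0000, V(4,1)=0.0000, V(4,2)=0.0000, V(4,3)=59.1057, V(4,4)=69.3849
Node (3,0) S=39.7131: V=(p*·0.0000+(1−p*)·0.0000)/1.05=0.0000; Δ=(0.0000−0.0000)/(42.8901−36.5360)=0.0000; B=V−Δ·S=0.0000
Node (3,1) S=46.6197: V=(p*·0.0000+(1−p*)·0.0000)/1.05=0.0000; Δ=(0.0000−0.0000)/(50.3493−42.8901)=0.0000; B=V−Δ·S=0.0000
Node (3,2) S=54.7275: V=(p*·59.1057+(1−p*)·0.0000)/1.05=45.7365; Δ=(59.1057−0.0000)/(59.1057−50.3493)=6.7500; B=V−Δ·S=-323.6740
Node (3,3) S=64.2453: V=(p*·69.3849+(1−p*)·59.1057)/1.05=64.2453; Δ=(69.3849−59.1057)/(69.3849−59.1057)=1.0000; B=V−Δ·S=0.0000
Node (2,0) S=43.1664: V=(p*·0.0000+(1−p*)·0.0000)/1.05=0.0000; Δ=(0.0000−0.0000)/(46.6197−39.7131)=0.0000; B=V−Δ·S=0.0000
Node (2,1) S=50.6736: V=(p*·45.7365+(1−p*)·0.0000)/1.05=35.3914; Δ=(45.7365−0.0000)/(54.7275−46.6197)=5.6411; B=V−Δ·S=-250.4620
Node (2,2) S=59.4864: V=(p*·64.2453+(1−p*)·45.7365)/1.05=57.8809; Δ=(64.2453−45.7365)/(64.2453−54.7275)=1.9446; B=V−Δ·S=-57.7989
Node (1,0) S=46.9200: V=(p*·35.3914+(1−p*)·0.0000)/1.05=27.3862; Δ=(35.3914−0.0000)/(50.6736−43.1664)=4.7143; B=V−Δ·S=-193.8099
Node (1,1) S=55.0800: V=(p*·57.8809+(1−p*)·35.3914)/1.05=51.1087; Δ=(57.8809−35.3914)/(59.4864−50.6736)=2.5519; B=V−Δ·S=-89.4507
Node (0,0) S=51.0000: V=(p*·51.1087+(1−p*)·27.3862)/1.05=44.4388; Δ=(51.1087−27.3862)/(55.0800−46.9200)=2.9072; B=V−Δ·S=-103.8267
Self-financing check: at every node Δ·S+B equals the discounted successor values.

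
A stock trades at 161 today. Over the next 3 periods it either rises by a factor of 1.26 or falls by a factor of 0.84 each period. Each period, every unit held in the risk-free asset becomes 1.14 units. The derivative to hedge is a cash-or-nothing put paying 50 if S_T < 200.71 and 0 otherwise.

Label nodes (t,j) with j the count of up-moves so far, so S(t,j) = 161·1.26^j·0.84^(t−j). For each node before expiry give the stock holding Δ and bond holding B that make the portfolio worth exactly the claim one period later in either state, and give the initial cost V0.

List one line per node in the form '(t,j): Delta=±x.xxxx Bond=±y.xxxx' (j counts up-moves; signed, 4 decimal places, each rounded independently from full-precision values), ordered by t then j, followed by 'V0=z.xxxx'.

Under the risk-neutral measure, an up-move has probability p* = (R−d)/(u−d) = 0.7143 and values discount at R = 1.14.
Terminal values V(3,·): V(3,0)=50.0000, V(3,1)=50.0000, V(3,2)=0.0000, V(3,3)=0.0000
Node (2,0) S=113.6016: V=(p*·50.0000+(1−p*)·50.0000)/1.14=43.8596; Δ=(50.0000−50.0000)/(143.1380−95.4253)=0.0000; B=V−Δ·S=43.8596
Node (2,1) S=170.4024: V=(p*·0.0000+(1−p*)·50.0000)/1.14=12.5313; Δ=(0.0000−50.0000)/(214.7070−143.1380)=-0.6986; B=V−Δ·S=131.5789
Node (2,2) S=255.6036: V=(p*·0.0000+(1−p*)·0.0000)/1.14=0.0000; Δ=(0.0000−0.0000)/(322.0605−214.7070)=0.0000; B=V−Δ·S=0.0000
Node (1,0) S=135.2400: V=(p*·12.5313+(1−p*)·43.8596)/1.14=18.8441; Δ=(12.5313−43.8596)/(170.4024−113.6016)=-0.5515; B=V−Δ·S=93.4353
Node (1,1) S=202.8600: V=(p*·0.0000+(1−p*)·12.5313)/1.14=3.1407; Δ=(0.0000−12.5313)/(255.6036−170.4024)=-0.1471; B=V−Δ·S=32.9772
Node (0,0) S=161.0000: V=(p*·3.1407+(1−p*)·18.8441)/1.14=6.6907; Δ=(3.1407−18.8441)/(202.8600−135.2400)=-0.2322; B=V−Δ·S=44.0798
Root portfolio cost Δ·161+B reproduces V0=6.6907.

(0,0): Delta=-0.2322 Bond=44.0798
(1,0): Delta=-0.5515 Bond=93.4353
(1,1): Delta=-0.1471 Bond=32.9772
(2,0): Delta=0.0000 Bond=43.8596
(2,1): Delta=-0.6986 Bond=131.5789
(2,2): Delta=0.0000 Bond=0.0000
V0=6.6907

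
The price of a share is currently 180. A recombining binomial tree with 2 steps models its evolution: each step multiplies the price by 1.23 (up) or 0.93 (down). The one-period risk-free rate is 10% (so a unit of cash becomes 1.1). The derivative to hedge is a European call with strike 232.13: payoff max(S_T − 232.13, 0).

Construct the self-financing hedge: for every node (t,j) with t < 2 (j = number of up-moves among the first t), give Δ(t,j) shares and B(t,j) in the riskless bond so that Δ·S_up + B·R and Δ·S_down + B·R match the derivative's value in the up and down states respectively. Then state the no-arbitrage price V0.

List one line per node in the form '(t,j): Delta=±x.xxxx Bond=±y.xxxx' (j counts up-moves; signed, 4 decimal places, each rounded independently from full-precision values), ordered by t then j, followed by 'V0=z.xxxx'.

Risk-neutral probability p* = (R−d)/(u−d) = (1.1−0.93)/(1.23−0.93) = 0.5667.
Payoff layer (t=2): V(2,0)=0.0000, V(2,1)=0.0000, V(2,2)=40.1920
(1,0): S=167.4000. Δ = (V_up−V_dn)/(S_up−S_dn) = (0.0000−0.0000)/(205.9020−155.6820) = 0.0000. V = [p*·0.0000 + (1−p*)·0.0000]/1.1 = 0.0000. B = V − Δ·S = 0.0000.
(1,1): S=221.4000. Δ = (V_up−V_dn)/(S_up−S_dn) = (40.1920−0.0000)/(272.3220−205.9020) = 0.6051. V = [p*·40.1920 + (1−p*)·0.0000]/1.1 = 20.7050. B = V − Δ·S = -113.2684.
(0,0): S=180.0000. Δ = (V_up−V_dn)/(S_up−S_dn) = (20.7050−0.0000)/(221.4000−167.4000) = 0.3834. V = [p*·20.7050 + (1−p*)·0.0000]/1.1 = 10.6662. B = V − Δ·S = -58.3504.
Self-financing check: at every node Δ·S+B equals the discounted successor values.

(0,0): Delta=0.3834 Bond=-58.3504
(1,0): Delta=0.0000 Bond=0.0000
(1,1): Delta=0.6051 Bond=-113.2684
V0=10.6662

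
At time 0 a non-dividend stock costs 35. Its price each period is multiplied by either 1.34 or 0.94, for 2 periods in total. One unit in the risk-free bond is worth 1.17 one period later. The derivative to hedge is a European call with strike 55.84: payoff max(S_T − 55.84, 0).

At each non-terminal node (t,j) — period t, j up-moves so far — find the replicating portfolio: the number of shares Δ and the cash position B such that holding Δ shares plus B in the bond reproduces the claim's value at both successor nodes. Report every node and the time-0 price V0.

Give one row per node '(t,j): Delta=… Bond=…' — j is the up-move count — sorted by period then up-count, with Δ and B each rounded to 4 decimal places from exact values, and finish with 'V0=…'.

(0,0): Delta=0.2459 Bond=-6.9157
(1,0): Delta=0.0000 Bond=0.0000
(1,1): Delta=0.3735 Bond=-14.0719
V0=1.6921

Since d<R<u, set p* = (R−d)/(u−d) = 0.5750; price each node as the discounted p*-expectation of its children.
Terminal values V(2,·): V(2,0)=0.0000, V(2,1)=0.0000, V(2,2)=7.0060
(1,0): S=32.9000. Δ = (V_up−V_dn)/(S_up−S_dn) = (0.0000−0.0000)/(44.0860−30.9260) = 0.0000. V = [p*·0.0000 + (1−p*)·0.0000]/1.17 = 0.0000. B = V − Δ·S = 0.0000.
(1,1): S=46.9000. Δ = (V_up−V_dn)/(S_up−S_dn) = (7.0060−0.0000)/(62.8460−44.0860) = 0.3735. V = [p*·7.0060 + (1−p*)·0.0000]/1.17 = 3.4431. B = V − Δ·S = -14.0719.
(0,0): S=35.0000. Δ = (V_up−V_dn)/(S_up−S_dn) = (3.4431−0.0000)/(46.9000−32.9000) = 0.2459. V = [p*·3.4431 + (1−p*)·0.0000]/1.17 = 1.6921. B = V − Δ·S = -6.9157.
The time-0 hedge costs 1.6921, which is the no-arbitrage price.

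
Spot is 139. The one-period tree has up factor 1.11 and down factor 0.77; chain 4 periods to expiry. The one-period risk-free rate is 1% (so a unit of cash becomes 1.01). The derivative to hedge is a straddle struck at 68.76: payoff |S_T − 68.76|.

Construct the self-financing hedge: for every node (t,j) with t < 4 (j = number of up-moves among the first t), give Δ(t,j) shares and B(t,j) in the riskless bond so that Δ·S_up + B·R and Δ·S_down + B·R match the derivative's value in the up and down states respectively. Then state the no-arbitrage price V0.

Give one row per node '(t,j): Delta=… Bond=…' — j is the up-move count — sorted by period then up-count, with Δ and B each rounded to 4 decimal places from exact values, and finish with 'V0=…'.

Under the risk-neutral measure, an up-move has probability p* = (R−d)/(u−d) = 0.7059 and values discount at R = 1.01.
Payoff layer (t=4): V(4,0)=19.8973, V(4,1)=1.6785, V(4,2)=32.7812, V(4,3)=77.6175, V(4,4)=142.2518
  t=3,j=0: stock 63.4581 → up 70.4385 (V=1.6785), down 48.8627 (V=19.8973). Price 6.9673; hedge Δ=-0.8444, bond B=60.5520.
  t=3,j=1: stock 91.4785 → up 101.5412 (V=32.7812), down 70.4385 (V=1.6785). Price 23.3993; hedge Δ=1.0000, bond B=-68.0792.
  t=3,j=2: stock 131.8717 → up 146.3775 (V=77.6175), down 101.5412 (V=32.7812). Price 63.7925; hedge Δ=1.0000, bond B=-68.0792.
  t=3,j=3: stock 190.1007 → up 211.0118 (V=142.2518), down 146.3775 (V=77.6175). Price 122.0215; hedge Δ=1.0000, bond B=-68.0792.
  t=2,j=0: stock 82.4131 → up 91.4785 (V=23.3993), down 63.4581 (V=6.9673). Price 18.3825; hedge Δ=0.5864, bond B=-29.9470.
  t=2,j=1: stock 118.8033 → up 131.8717 (V=63.7925), down 91.4785 (V=23.3993). Price 51.3981; hedge Δ=1.0000, bond B=-67.4052.
  t=2,j=2: stock 171.2619 → up 190.1007 (V=122.0215), down 131.8717 (V=63.7925). Price 103.8567; hedge Δ=1.0000, bond B=-67.4052.
  t=1,j=0: stock 107.0300 → up 118.8033 (V=51.3981), down 82.4131 (V=18.3825). Price 41.2749; hedge Δ=0.9073, bond B=-55.8298.
  t=1,j=1: stock 154.2900 → up 171.2619 (V=103.8567), down 118.8033 (V=51.3981). Price 87.5522; hedge Δ=1.0000, bond B=-66.7378.
  t=0,j=0: stock 139.0000 → up 154.2900 (V=87.5522), down 107.0300 (V=41.2749). Price 73.2092; hedge Δ=0.9792, bond B=-62.9005.
The time-0 hedge costs 73.2092, which is the no-arbitrage price.

(0,0): Delta=0.9792 Bond=-62.9005
(1,0): Delta=0.9073 Bond=-55.8298
(1,1): Delta=1.0000 Bond=-66.7378
(2,0): Delta=0.5864 Bond=-29.9470
(2,1): Delta=1.0000 Bond=-67.4052
(2,2): Delta=1.0000 Bond=-67.4052
(3,0): Delta=-0.8444 Bond=60.5520
(3,1): Delta=1.0000 Bond=-68.0792
(3,2): Delta=1.0000 Bond=-68.0792
(3,3): Delta=1.0000 Bond=-68.0792
V0=73.2092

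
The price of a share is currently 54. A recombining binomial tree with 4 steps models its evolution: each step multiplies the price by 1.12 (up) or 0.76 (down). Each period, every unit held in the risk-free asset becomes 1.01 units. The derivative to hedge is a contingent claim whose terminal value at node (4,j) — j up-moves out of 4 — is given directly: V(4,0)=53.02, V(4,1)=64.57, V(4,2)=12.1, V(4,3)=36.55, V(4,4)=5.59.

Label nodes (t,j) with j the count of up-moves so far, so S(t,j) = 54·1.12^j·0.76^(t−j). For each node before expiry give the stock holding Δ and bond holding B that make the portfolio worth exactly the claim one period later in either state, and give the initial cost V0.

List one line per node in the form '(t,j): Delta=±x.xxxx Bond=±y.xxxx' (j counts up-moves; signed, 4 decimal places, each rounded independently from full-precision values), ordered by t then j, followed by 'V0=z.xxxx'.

(0,0): Delta=-0.4711 Bond=49.5699
(1,0): Delta=-0.6236 Bond=56.3213
(1,1): Delta=-0.4256 Bond=47.3131
(2,0): Delta=-2.9018 Bond=127.9423
(2,1): Delta=0.0566 Bond=25.6190
(2,2): Delta=-0.5696 Bond=57.5397
(3,0): Delta=1.3535 Bond=28.3531
(3,1): Delta=-4.1722 Bond=173.6040
(3,2): Delta=1.3193 Bond=-39.1254
(3,3): Delta=-1.1336 Bond=100.9010
V0=24.1288

The replicating-portfolio and risk-neutral prices coincide; use p* = (1.01−0.76)/(1.12−0.76) = 0.6944 for the latter.
At expiry t=4: V(4,0)=53.0200, V(4,1)=64.5700, V(4,2)=12.1000, V(4,3)=36.5500, V(4,4)=5.5900
Node (3,0) S=23.7047: V=(p*·64.5700+(1−p*)·53.0200)/1.01=60.4365; Δ=(64.5700−53.0200)/(26.5493−18.0156)=1.3535; B=V−Δ·S=28.3531
Node (3,1) S=34.9332: V=(p*·12.1000+(1−p*)·64.5700)/1.01=27.8540; Δ=(12.1000−64.5700)/(39.1252−26.5493)=-4.1722; B=V−Δ·S=173.6040
Node (3,2) S=51.4806: V=(p*·36.5500+(1−p*)·12.1000)/1.01=28.7913; Δ=(36.5500−12.1000)/(57.6582−39.1252)=1.3193; B=V−Δ·S=-39.1254
Node (3,3) S=75.8661: V=(p*·5.5900+(1−p*)·36.5500)/1.01=14.9010; Δ=(5.5900−36.5500)/(84.9700−57.6582)=-1.1336; B=V−Δ·S=100.9010
Node (2,0) S=31.1904: V=(p*·27.8540+(1−p*)·60.4365)/1.01=37.4354; Δ=(27.8540−60.4365)/(34.9332−23.7047)=-2.9018; B=V−Δ·S=127.9423
Node (2,1) S=45.9648: V=(p*·28.7913+(1−p*)·27.8540)/1.01=28.2226; Δ=(28.7913−27.8540)/(51.4806−34.9332)=0.0566; B=V−Δ·S=25.6190
Node (2,2) S=67.7376: V=(p*·14.9010+(1−p*)·28.7913)/1.01=18.9557; Δ=(14.9010−28.7913)/(75.8661−51.4806)=-0.5696; B=V−Δ·S=57.5397
Node (1,0) S=41.0400: V=(p*·28.2226+(1−p*)·37.4354)/1.01=30.7303; Δ=(28.2226−37.4354)/(45.9648−31.1904)=-0.6236; B=V−Δ·S=56.3213
Node (1,1) S=60.4800: V=(p*·18.9557+(1−p*)·28.2226)/1.01=21.5715; Δ=(18.9557−28.2226)/(67.7376−45.9648)=-0.4256; B=V−Δ·S=47.3131
Node (0,0) S=54.0000: V=(p*·21.5715+(1−p*)·30.7303)/1.01=24.1288; Δ=(21.5715−30.7303)/(60.4800−41.0400)=-0.4711; B=V−Δ·S=49.5699
Check: Δ(0,0)·S0 + B(0,0) = 24.1288 = V0.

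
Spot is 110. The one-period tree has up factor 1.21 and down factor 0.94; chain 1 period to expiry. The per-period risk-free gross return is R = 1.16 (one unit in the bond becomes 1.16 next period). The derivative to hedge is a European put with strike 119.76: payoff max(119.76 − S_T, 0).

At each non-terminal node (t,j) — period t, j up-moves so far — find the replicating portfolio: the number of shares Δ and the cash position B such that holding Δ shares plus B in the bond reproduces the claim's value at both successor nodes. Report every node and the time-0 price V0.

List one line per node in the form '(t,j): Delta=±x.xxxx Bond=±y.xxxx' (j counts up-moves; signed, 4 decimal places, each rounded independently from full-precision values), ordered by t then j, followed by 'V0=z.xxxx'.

The replicating-portfolio and risk-neutral prices coincide; use p* = (1.16−0.94)/(1.21−0.94) = 0.8148 for the latter.
Terminal values V(1,·): V(1,0)=16.3600, V(1,1)=0.0000
(0,0): S=110.0000. Δ = (V_up−V_dn)/(S_up−S_dn) = (0.0000−16.3600)/(133.1000−103.4000) = -0.5508. V = [p*·0.0000 + (1−p*)·16.3600]/1.16 = 2.6117. B = V − Δ·S = 63.2043.
Root portfolio cost Δ·110+B reproduces V0=2.6117.

(0,0): Delta=-0.5508 Bond=63.2043
V0=2.6117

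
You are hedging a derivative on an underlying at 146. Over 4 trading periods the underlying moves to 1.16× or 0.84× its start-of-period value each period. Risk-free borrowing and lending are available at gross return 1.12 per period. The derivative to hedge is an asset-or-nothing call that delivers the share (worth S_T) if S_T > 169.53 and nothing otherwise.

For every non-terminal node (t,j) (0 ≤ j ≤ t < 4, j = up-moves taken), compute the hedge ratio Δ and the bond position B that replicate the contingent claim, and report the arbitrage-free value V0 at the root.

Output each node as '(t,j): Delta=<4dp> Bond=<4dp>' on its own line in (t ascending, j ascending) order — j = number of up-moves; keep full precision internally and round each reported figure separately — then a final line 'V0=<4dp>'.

The replicating-portfolio and risk-neutral prices coincide; use p* = (1.12−0.84)/(1.16−0.84) = 0.8750 for the latter.
Payoff layer (t=4): V(4,0)=0.0000, V(4,1)=0.0000, V(4,2)=0.0000, V(4,3)=191.4283, V(4,4)=264.3533
Node (3,0) S=86.5348: V=(p*·0.0000+(1−p*)·0.0000)/1.12=0.0000; Δ=(0.0000−0.0000)/(100.3803−72.6892)=0.0000; B=V−Δ·S=0.0000
Node (3,1) S=119.5004: V=(p*·0.0000+(1−p*)·0.0000)/1.12=0.0000; Δ=(0.0000−0.0000)/(138.6205−100.3803)=0.0000; B=V−Δ·S=0.0000
Node (3,2) S=165.0244: V=(p*·191.4283+(1−p*)·0.0000)/1.12=149.5533; Δ=(191.4283−0.0000)/(191.4283−138.6205)=3.6250; B=V−Δ·S=-448.6600
Node (3,3) S=227.8908: V=(p*·264.3533+(1−p*)·191.4283)/1.12=227.8908; Δ=(264.3533−191.4283)/(264.3533−191.4283)=1.0000; B=V−Δ·S=0.0000
Node (2,0) S=103.0176: V=(p*·0.0000+(1−p*)·0.0000)/1.12=0.0000; Δ=(0.0000−0.0000)/(119.5004−86.5348)=0.0000; B=V−Δ·S=0.0000
Node (2,1) S=142.2624: V=(p*·149.5533+(1−p*)·0.0000)/1.12=116.8386; Δ=(149.5533−0.0000)/(165.0244−119.5004)=3.2852; B=V−Δ·S=-350.5157
Node (2,2) S=196.4576: V=(p*·227.8908+(1−p*)·149.5533)/1.12=194.7309; Δ=(227.8908−149.5533)/(227.8908−165.0244)=1.2461; B=V−Δ·S=-50.0737
Node (1,0) S=122.6400: V=(p*·116.8386+(1−p*)·0.0000)/1.12=91.2801; Δ=(116.8386−0.0000)/(142.2624−103.0176)=2.9772; B=V−Δ·S=-273.8404
Node (1,1) S=169.3600: V=(p*·194.7309+(1−p*)·116.8386)/1.12=165.1735; Δ=(194.7309−116.8386)/(196.4576−142.2624)=1.4373; B=V−Δ·S=-78.2401
Node (0,0) S=146.0000: V=(p*·165.1735+(1−p*)·91.2801)/1.12=139.2293; Δ=(165.1735−91.2801)/(169.3600−122.6400)=1.5816; B=V−Δ·S=-91.6876
The time-0 hedge costs 139.2293, which is the no-arbitrage price.

(0,0): Delta=1.5816 Bond=-91.6876
(1,0): Delta=2.9772 Bond=-273.8404
(1,1): Delta=1.4373 Bond=-78.2401
(2,0): Delta=0.0000 Bond=0.0000
(2,1): Delta=3.2852 Bond=-350.5157
(2,2): Delta=1.2461 Bond=-50.0737
(3,0): Delta=0.0000 Bond=0.0000
(3,1): Delta=0.0000 Bond=0.0000
(3,2): Delta=3.6250 Bond=-448.6600
(3,3): Delta=1.0000 Bond=0.0000
V0=139.2293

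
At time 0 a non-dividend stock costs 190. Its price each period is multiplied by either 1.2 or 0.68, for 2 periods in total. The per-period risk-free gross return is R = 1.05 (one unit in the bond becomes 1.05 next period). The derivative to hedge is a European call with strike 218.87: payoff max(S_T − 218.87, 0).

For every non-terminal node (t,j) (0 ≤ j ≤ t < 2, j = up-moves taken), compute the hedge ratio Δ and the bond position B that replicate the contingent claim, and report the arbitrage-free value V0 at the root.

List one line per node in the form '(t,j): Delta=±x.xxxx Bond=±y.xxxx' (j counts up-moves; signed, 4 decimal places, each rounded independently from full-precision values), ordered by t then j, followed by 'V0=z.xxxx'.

Under the risk-neutral measure, an up-move has probability p* = (R−d)/(u−d) = 0.7115 and values discount at R = 1.05.
Terminal payoffs: V(2,0)=0.0000, V(2,1)=0.0000, V(2,2)=54.7300
  t=1,j=0: stock 129.2000 → up 155.0400 (V=0.0000), down 87.8560 (V=0.0000). Price 0.0000; hedge Δ=0.0000, bond B=0.0000.
  t=1,j=1: stock 228.0000 → up 273.6000 (V=54.7300), down 155.0400 (V=0.0000). Price 37.0881; hedge Δ=0.4616, bond B=-68.1619.
  t=0,j=0: stock 190.0000 → up 228.0000 (V=37.0881), down 129.2000 (V=0.0000). Price 25.1330; hedge Δ=0.3754, bond B=-46.1903.
Self-financing check: at every node Δ·S+B equals the discounted successor values.

(0,0): Delta=0.3754 Bond=-46.1903
(1,0): Delta=0.0000 Bond=0.0000
(1,1): Delta=0.4616 Bond=-68.1619
V0=25.1330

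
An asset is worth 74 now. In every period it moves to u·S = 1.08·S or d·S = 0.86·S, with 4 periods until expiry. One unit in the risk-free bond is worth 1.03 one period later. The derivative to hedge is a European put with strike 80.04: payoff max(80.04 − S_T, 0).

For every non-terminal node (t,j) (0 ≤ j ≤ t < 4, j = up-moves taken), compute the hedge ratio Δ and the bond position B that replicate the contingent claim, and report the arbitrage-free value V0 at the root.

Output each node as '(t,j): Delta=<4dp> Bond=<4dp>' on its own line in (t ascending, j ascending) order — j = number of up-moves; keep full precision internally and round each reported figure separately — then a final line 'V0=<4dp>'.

(0,0): Delta=-0.4652 Bond=38.1211
(1,0): Delta=-0.9949 Bond=72.9744
(1,1): Delta=-0.3411 Bond=29.3501
(2,0): Delta=-1.0000 Bond=75.4454
(2,1): Delta=-0.9936 Bond=75.0807
(2,2): Delta=-0.1883 Bond=17.0394
(3,0): Delta=-1.0000 Bond=77.7087
(3,1): Delta=-1.0000 Bond=77.7087
(3,2): Delta=-0.9922 Bond=77.2227
(3,3): Delta=0.0000 Bond=0.0000
V0=3.6993

The replicating-portfolio and risk-neutral prices coincide; use p* = (1.03−0.86)/(1.08−0.86) = 0.7727 for the latter.
At expiry t=4: V(4,0)=39.5614, V(4,1)=29.2064, V(4,2)=16.2025, V(4,3)=0.0000, V(4,4)=0.0000
Node (3,0) S=47.0681: V=(p*·29.2064+(1−p*)·39.5614)/1.03=30.6406; Δ=(29.2064−39.5614)/(50.8336−40.4786)=-1.0000; B=V−Δ·S=77.7087
Node (3,1) S=59.1088: V=(p*·16.2025+(1−p*)·29.2064)/1.03=18.5999; Δ=(16.2025−29.2064)/(63.8375−50.8336)=-1.0000; B=V−Δ·S=77.7087
Node (3,2) S=74.2297: V=(p*·0.0000+(1−p*)·16.2025)/1.03=3.5751; Δ=(0.0000−16.2025)/(80.1681−63.8375)=-0.9922; B=V−Δ·S=77.2227
Node (3,3) S=93.2187: V=(p*·0.0000+(1−p*)·0.0000)/1.03=0.0000; Δ=(0.0000−0.0000)/(100.6762−80.1681)=0.0000; B=V−Δ·S=0.0000
Node (2,0) S=54.7304: V=(p*·18.5999+(1−p*)·30.6406)/1.03=20.7150; Δ=(18.5999−30.6406)/(59.1088−47.0681)=-1.0000; B=V−Δ·S=75.4454
Node (2,1) S=68.7312: V=(p*·3.5751+(1−p*)·18.5999)/1.03=6.7863; Δ=(3.5751−18.5999)/(74.2297−59.1088)=-0.9936; B=V−Δ·S=75.0807
Node (2,2) S=86.3136: V=(p*·0.0000+(1−p*)·3.5751)/1.03=0.7889; Δ=(0.0000−3.5751)/(93.2187−74.2297)=-0.1883; B=V−Δ·S=17.0394
Node (1,0) S=63.6400: V=(p*·6.7863+(1−p*)·20.7150)/1.03=9.6620; Δ=(6.7863−20.7150)/(68.7312−54.7304)=-0.9949; B=V−Δ·S=72.9744
Node (1,1) S=79.9200: V=(p*·0.7889+(1−p*)·6.7863)/1.03=2.0892; Δ=(0.7889−6.7863)/(86.3136−68.7312)=-0.3411; B=V−Δ·S=29.3501
Node (0,0) S=74.0000: V=(p*·2.0892+(1−p*)·9.6620)/1.03=3.6993; Δ=(2.0892−9.6620)/(79.9200−63.6400)=-0.4652; B=V−Δ·S=38.1211
Self-financing check: at every node Δ·S+B equals the discounted successor values.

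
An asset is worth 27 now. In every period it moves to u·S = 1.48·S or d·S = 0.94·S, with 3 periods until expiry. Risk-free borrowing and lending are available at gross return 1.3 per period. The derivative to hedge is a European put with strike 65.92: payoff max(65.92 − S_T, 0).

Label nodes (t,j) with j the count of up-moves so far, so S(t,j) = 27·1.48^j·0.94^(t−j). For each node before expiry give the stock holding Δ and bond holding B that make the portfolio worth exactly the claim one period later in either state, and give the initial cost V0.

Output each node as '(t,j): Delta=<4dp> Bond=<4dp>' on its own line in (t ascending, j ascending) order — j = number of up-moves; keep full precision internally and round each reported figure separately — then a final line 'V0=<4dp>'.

Risk-neutral probability p* = (R−d)/(u−d) = (1.3−0.94)/(1.48−0.94) = 0.6667.
At expiry t=3: V(3,0)=43.4942, V(3,1)=30.6113, V(3,2)=10.3276, V(3,3)=0.0000
Node (2,0) S=23.8572: V=(p*·30.6113+(1−p*)·43.4942)/1.3=26.8505; Δ=(30.6113−43.4942)/(35.3087−22.4258)=-1.0000; B=V−Δ·S=50.7077
Node (2,1) S=37.5624: V=(p*·10.3276+(1−p*)·30.6113)/1.3=13.1453; Δ=(10.3276−30.6113)/(55.5924−35.3087)=-1.0000; B=V−Δ·S=50.7077
Node (2,2) S=59.1408: V=(p*·0.0000+(1−p*)·10.3276)/1.3=2.6481; Δ=(0.0000−10.3276)/(87.5284−55.5924)=-0.3234; B=V−Δ·S=21.7734
Node (1,0) S=25.3800: V=(p*·13.1453+(1−p*)·26.8505)/1.3=13.6259; Δ=(13.1453−26.8505)/(37.5624−23.8572)=-1.0000; B=V−Δ·S=39.0059
Node (1,1) S=39.9600: V=(p*·2.6481+(1−p*)·13.1453)/1.3=4.7286; Δ=(2.6481−13.1453)/(59.1408−37.5624)=-0.4865; B=V−Δ·S=24.1678
Node (0,0) S=27.0000: V=(p*·4.7286+(1−p*)·13.6259)/1.3=5.9187; Δ=(4.7286−13.6259)/(39.9600−25.3800)=-0.6102; B=V−Δ·S=22.3953
Each (Δ,B) replicates both successor values, so the strategy is self-financing and V0 is arbitrage-free.

(0,0): Delta=-0.6102 Bond=22.3953
(1,0): Delta=-1.0000 Bond=39.0059
(1,1): Delta=-0.4865 Bond=24.1678
(2,0): Delta=-1.0000 Bond=50.7077
(2,1): Delta=-1.0000 Bond=50.7077
(2,2): Delta=-0.3234 Bond=21.7734
V0=5.9187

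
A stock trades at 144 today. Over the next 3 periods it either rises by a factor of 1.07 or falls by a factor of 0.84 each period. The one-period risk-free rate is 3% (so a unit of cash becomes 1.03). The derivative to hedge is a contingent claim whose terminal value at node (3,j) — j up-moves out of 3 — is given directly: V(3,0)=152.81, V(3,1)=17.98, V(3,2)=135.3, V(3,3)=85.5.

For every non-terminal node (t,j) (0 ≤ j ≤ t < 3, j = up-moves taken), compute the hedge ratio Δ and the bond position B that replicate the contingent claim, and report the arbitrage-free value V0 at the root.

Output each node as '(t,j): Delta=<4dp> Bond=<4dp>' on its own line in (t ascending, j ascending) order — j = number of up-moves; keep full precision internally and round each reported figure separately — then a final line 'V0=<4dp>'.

Risk-neutral probability p* = (R−d)/(u−d) = (1.03−0.84)/(1.07−0.84) = 0.8261.
Payoff layer (t=3): V(3,0)=152.8100, V(3,1)=17.9800, V(3,2)=135.3000, V(3,3)=85.5000
  t=2,j=0: stock 101.6064 → up 108.7188 (V=17.9800), down 85.3494 (V=152.8100). Price 40.2220; hedge Δ=-5.7695, bond B=626.4394.
  t=2,j=1: stock 129.4272 → up 138.4871 (V=135.3000), down 108.7188 (V=17.9800). Price 111.5500; hedge Δ=3.9411, bond B=-398.5369.
  t=2,j=2: stock 164.8656 → up 176.4062 (V=85.5000), down 138.4871 (V=135.3000). Price 91.4183; hedge Δ=-1.3133, bond B=307.9401.
  t=1,j=0: stock 120.9600 → up 129.4272 (V=111.5500), down 101.6064 (V=40.2220). Price 96.2574; hedge Δ=2.5638, bond B=-213.8642.
  t=1,j=1: stock 154.0800 → up 164.8656 (V=91.4183), down 129.4272 (V=111.5500). Price 92.1548; hedge Δ=-0.5681, bond B=179.6840.
  t=0,j=0: stock 144.0000 → up 154.0800 (V=92.1548), down 120.9600 (V=96.2574). Price 90.1634; hedge Δ=-0.1239, bond B=108.0008.
Each (Δ,B) replicates both successor values, so the strategy is self-financing and V0 is arbitrage-free.

(0,0): Delta=-0.1239 Bond=108.0008
(1,0): Delta=2.5638 Bond=-213.8642
(1,1): Delta=-0.5681 Bond=179.6840
(2,0): Delta=-5.7695 Bond=626.4394
(2,1): Delta=3.9411 Bond=-398.5369
(2,2): Delta=-1.3133 Bond=307.9401
V0=90.1634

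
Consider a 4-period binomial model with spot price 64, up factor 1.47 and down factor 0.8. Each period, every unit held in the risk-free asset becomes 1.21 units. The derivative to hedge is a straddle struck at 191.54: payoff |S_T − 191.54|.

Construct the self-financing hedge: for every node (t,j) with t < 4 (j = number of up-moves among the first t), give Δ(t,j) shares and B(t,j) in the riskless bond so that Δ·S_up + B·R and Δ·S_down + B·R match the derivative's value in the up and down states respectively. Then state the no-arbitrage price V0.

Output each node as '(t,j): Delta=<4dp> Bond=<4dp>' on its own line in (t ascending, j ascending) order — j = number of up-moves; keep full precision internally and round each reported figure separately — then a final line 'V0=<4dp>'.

The replicating-portfolio and risk-neutral prices coincide; use p* = (1.21−0.8)/(1.47−0.8) = 0.6119 for the latter.
Payoff layer (t=4): V(4,0)=165.3256, V(4,1)=143.3710, V(4,2)=103.0295, V(4,3)=28.9020, V(4,4)=107.3073
Node (3,0) S=32.7680: V=(p*·143.3710+(1−p*)·165.3256)/1.21=125.5295; Δ=(143.3710−165.3256)/(48.1690−26.2144)=-1.0000; B=V−Δ·S=158.2975
Node (3,1) S=60.2112: V=(p*·103.0295+(1−p*)·143.3710)/1.21=98.0863; Δ=(103.0295−143.3710)/(88.5105−48.1690)=-1.0000; B=V−Δ·S=158.2975
Node (3,2) S=110.6381: V=(p*·28.9020+(1−p*)·103.0295)/1.21=47.6594; Δ=(28.9020−103.0295)/(162.6380−88.5105)=-1.0000; B=V−Δ·S=158.2975
Node (3,3) S=203.2975: V=(p*·107.3073+(1−p*)·28.9020)/1.21=63.5383; Δ=(107.3073−28.9020)/(298.8473−162.6380)=0.5756; B=V−Δ·S=-53.4845
Node (2,0) S=40.9600: V=(p*·98.0863+(1−p*)·125.5295)/1.21=89.8644; Δ=(98.0863−125.5295)/(60.2112−32.7680)=-1.0000; B=V−Δ·S=130.8244
Node (2,1) S=75.2640: V=(p*·47.6594+(1−p*)·98.0863)/1.21=55.5604; Δ=(47.6594−98.0863)/(110.6381−60.2112)=-1.0000; B=V−Δ·S=130.8244
Node (2,2) S=138.2976: V=(p*·63.5383+(1−p*)·47.6594)/1.21=47.4185; Δ=(63.5383−47.6594)/(203.2975−110.6381)=0.1714; B=V−Δ·S=23.7187
Node (1,0) S=51.2000: V=(p*·55.5604+(1−p*)·89.8644)/1.21=56.9193; Δ=(55.5604−89.8644)/(75.2640−40.9600)=-1.0000; B=V−Δ·S=108.1193
Node (1,1) S=94.0800: V=(p*·47.4185+(1−p*)·55.5604)/1.21=41.8000; Δ=(47.4185−55.5604)/(138.2976−75.2640)=-0.1292; B=V−Δ·S=53.9521
Node (0,0) S=64.0000: V=(p*·41.8000+(1−p*)·56.9193)/1.21=39.3944; Δ=(41.8000−56.9193)/(94.0800−51.2000)=-0.3526; B=V−Δ·S=61.9605
The time-0 hedge costs 39.3944, which is the no-arbitrage price.

(0,0): Delta=-0.3526 Bond=61.9605
(1,0): Delta=-1.0000 Bond=108.1193
(1,1): Delta=-0.1292 Bond=53.9521
(2,0): Delta=-1.0000 Bond=130.8244
(2,1): Delta=-1.0000 Bond=130.8244
(2,2): Delta=0.1714 Bond=23.7187
(3,0): Delta=-1.0000 Bond=158.2975
(3,1): Delta=-1.0000 Bond=158.2975
(3,2): Delta=-1.0000 Bond=158.2975
(3,3): Delta=0.5756 Bond=-53.4845
V0=39.3944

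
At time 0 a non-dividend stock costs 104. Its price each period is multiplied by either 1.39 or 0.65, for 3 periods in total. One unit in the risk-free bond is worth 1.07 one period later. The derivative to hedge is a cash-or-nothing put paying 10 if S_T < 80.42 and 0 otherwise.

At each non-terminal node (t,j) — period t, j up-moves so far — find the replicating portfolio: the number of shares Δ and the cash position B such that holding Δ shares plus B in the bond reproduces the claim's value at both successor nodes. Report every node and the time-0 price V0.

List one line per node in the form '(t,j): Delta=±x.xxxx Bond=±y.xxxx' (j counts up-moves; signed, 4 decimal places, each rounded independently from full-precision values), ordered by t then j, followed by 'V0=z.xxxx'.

(0,0): Delta=-0.0557 Bond=9.0530
(1,0): Delta=-0.1060 Bond=13.0888
(1,1): Delta=-0.0378 Bond=7.0947
(2,0): Delta=0.0000 Bond=9.3458
(2,1): Delta=-0.1438 Bond=17.5549
(2,2): Delta=0.0000 Bond=0.0000
V0=3.2592

Since d<R<u, set p* = (R−d)/(u−d) = 0.5676; price each node as the discounted p*-expectation of its children.
Payoff layer (t=3): V(3,0)=10.0000, V(3,1)=10.0000, V(3,2)=0.0000, V(3,3)=0.0000
Node (2,0) S=43.9400: V=(p*·10.0000+(1−p*)·10.0000)/1.07=9.3458; Δ=(10.0000−10.0000)/(61.0766−28.5610)=0.0000; B=V−Δ·S=9.3458
Node (2,1) S=93.9640: V=(p*·0.0000+(1−p*)·10.0000)/1.07=4.0414; Δ=(0.0000−10.0000)/(130.6100−61.0766)=-0.1438; B=V−Δ·S=17.5549
Node (2,2) S=200.9384: V=(p*·0.0000+(1−p*)·0.0000)/1.07=0.0000; Δ=(0.0000−0.0000)/(279.3044−130.6100)=0.0000; B=V−Δ·S=0.0000
Node (1,0) S=67.6000: V=(p*·4.0414+(1−p*)·9.3458)/1.07=5.9208; Δ=(4.0414−9.3458)/(93.9640−43.9400)=-0.1060; B=V−Δ·S=13.0888
Node (1,1) S=144.5600: V=(p*·0.0000+(1−p*)·4.0414)/1.07=1.6333; Δ=(0.0000−4.0414)/(200.9384−93.9640)=-0.0378; B=V−Δ·S=7.0947
Node (0,0) S=104.0000: V=(p*·1.6333+(1−p*)·5.9208)/1.07=3.2592; Δ=(1.6333−5.9208)/(144.5600−67.6000)=-0.0557; B=V−Δ·S=9.0530
Each (Δ,B) replicates both successor values, so the strategy is self-financing and V0 is arbitrage-free.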